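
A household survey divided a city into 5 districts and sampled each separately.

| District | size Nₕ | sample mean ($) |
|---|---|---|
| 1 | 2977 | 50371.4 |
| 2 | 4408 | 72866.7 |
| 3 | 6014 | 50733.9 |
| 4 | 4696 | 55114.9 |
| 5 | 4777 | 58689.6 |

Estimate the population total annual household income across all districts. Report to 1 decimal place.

1315445535.6

1: 2977·50371.4 = 149955657.8
2: 4408·72866.7 = 321196413.6
3: 6014·50733.9 = 305113674.6
4: 4696·55114.9 = 258819570.4
5: 4777·58689.6 = 280360219.2
τ̂ = Σ Nₕx̄ₕ = 1315445535.6.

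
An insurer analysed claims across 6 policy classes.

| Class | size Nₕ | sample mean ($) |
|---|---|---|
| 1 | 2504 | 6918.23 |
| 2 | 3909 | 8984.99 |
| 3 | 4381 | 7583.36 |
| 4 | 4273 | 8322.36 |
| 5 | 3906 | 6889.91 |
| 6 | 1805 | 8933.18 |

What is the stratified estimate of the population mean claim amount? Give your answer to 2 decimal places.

7905.77

N = 2504 + 3909 + 4381 + 4273 + 3906 + 1805 = 20778.
The stratified mean weights each stratum mean by its population share Nₕ/N.
Σ Nₕx̄ₕ = 2504·6918.23 + 3909·8984.99 + 4381·7583.36 + 4273·8322.36 + 3906·6889.91 + 1805·8933.18 = 17323247.92 + 35122325.91 + 33222700.16 + 35561444.28 + 26911988.46 + 16124389.9 = 164266096.63.
Divide by N: 164266096.63 / 20778 = 7905.7704... → 7905.77.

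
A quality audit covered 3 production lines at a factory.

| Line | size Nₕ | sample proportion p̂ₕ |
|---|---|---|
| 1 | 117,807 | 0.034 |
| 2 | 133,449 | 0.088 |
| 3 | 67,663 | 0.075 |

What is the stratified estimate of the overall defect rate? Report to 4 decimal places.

0.0653

Wₕ = Nₕ/N with N = 318919: 0.3694, 0.4184, 0.2122.
p̂_st = 0.3694·0.034 + 0.4184·0.088 + 0.2122·0.075 ≈ 0.065295... → 0.0653.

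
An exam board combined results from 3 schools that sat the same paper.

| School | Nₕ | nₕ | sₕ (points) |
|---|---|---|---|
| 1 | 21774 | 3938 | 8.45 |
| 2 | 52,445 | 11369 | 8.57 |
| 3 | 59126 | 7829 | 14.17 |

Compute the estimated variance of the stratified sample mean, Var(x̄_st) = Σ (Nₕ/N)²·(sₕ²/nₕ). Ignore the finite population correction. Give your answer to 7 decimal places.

0.0065252

N = 133345; Wₕ = Nₕ/N.
school 1: (21774/133345)²·8.45²/3938 = 0.0004834601
school 2: (52445/133345)²·8.57²/11369 = 0.0009992959
school 3: (59126/133345)²·14.17²/7829 = 0.0050423958
Sum = 0.0065251518 → 0.0065252.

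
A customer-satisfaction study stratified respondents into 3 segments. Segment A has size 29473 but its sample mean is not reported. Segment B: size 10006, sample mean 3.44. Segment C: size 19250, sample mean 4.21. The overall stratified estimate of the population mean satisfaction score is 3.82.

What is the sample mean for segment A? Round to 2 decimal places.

3.69

N = 29473 + 10006 + 19250 = 58729.
Overall total = μ·N = 3.82·58729 = 224344.78.
Subtract the known strata: 10006·3.44 + 19250·4.21 = 115463.14.
Remaining total for segment A: 224344.78 − 115463.14 = 108881.64.
Divide by its size: 108881.64 / 29473 = 3.6943... → 3.69.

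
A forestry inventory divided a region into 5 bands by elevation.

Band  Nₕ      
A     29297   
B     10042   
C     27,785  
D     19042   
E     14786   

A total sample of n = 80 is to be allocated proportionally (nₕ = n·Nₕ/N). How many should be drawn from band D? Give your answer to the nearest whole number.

15

N = 29297 + 10042 + 27785 + 19042 + 14786 = 100952.
n_D = 80·19042/100952 = 15.090... → 15.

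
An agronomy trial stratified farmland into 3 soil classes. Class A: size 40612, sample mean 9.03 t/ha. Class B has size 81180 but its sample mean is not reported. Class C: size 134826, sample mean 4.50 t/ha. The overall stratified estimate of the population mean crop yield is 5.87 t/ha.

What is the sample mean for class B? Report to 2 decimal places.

6.56

N = 40612 + 81180 + 134826 = 256618.
Overall total = μ·N = 5.87·256618 = 1506347.66.
Subtract the known strata: 40612·9.03 + 134826·4.50 = 973443.36.
Remaining total for class B: 1506347.66 − 973443.36 = 532904.3.
Divide by its size: 532904.3 / 81180 = 6.5645... → 6.56.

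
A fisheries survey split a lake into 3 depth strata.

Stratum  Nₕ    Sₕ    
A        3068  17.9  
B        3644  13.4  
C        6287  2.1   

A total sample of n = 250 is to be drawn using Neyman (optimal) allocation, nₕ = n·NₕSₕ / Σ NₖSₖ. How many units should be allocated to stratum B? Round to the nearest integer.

104

Σ NₕSₕ = 3068·17.9 + 3644·13.4 + 6287·2.1 = 116949.5.
Share for B: 48829.6/116949.5 = 0.41753.
n_B = 250 × 0.41753 = 104.382... → 104.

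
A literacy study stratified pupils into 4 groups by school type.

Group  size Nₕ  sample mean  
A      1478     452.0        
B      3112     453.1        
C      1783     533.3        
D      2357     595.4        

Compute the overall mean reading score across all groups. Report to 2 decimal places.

x̄_st = (Σ Nₕx̄ₕ) / (Σ Nₕ) = (1478·452.0 + 3112·453.1 + 1783·533.3 + 2357·595.4) / 8730
= 4432334.9 / 8730 = 507.7130... → 507.71.

507.71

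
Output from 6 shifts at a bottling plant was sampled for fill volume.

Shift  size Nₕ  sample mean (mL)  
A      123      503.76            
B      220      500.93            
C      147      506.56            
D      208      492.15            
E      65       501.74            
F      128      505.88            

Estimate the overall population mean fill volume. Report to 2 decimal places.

500.97

N = 891; weights Wₕ = Nₕ/N = (0.1380, 0.2469, 0.1650, 0.2334, 0.0730, 0.1437).
x̄_st = Σ Wₕ·x̄ₕ = 0.1380·503.76 + 0.2469·500.93 + 0.1650·506.56 + 0.2334·492.15 + 0.0730·501.74 + 0.1437·505.88 ≈ 500.9701...
→ 500.97.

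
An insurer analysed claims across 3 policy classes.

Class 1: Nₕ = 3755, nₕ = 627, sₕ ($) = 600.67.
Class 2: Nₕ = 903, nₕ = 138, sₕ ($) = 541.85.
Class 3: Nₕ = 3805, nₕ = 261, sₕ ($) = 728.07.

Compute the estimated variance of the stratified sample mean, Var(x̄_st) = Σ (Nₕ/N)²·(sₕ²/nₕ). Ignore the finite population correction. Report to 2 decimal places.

548.06

N = 8463; Wₕ = Nₕ/N.
class 1: (3755/8463)²·600.67²/627 = 113.28582
class 2: (903/8463)²·541.85²/138 = 24.22177
class 3: (3805/8463)²·728.07²/261 = 410.55033
Sum = 548.05792 → 548.06.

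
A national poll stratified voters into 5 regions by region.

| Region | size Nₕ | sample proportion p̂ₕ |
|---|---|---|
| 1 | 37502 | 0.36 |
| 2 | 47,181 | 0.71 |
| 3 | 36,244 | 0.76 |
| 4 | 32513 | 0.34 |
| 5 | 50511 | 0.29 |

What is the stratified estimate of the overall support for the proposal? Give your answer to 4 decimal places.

0.4915

Wₕ = Nₕ/N with N = 203951: 0.1839, 0.2313, 0.1777, 0.1594, 0.2477.
p̂_st = 0.1839·0.36 + 0.2313·0.71 + 0.1777·0.76 + 0.1594·0.34 + 0.2477·0.29 ≈ 0.491526... → 0.4915.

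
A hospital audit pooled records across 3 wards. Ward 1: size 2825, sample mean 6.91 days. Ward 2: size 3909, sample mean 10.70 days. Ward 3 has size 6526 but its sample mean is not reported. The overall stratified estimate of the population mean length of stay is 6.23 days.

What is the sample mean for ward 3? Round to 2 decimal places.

N = 2825 + 3909 + 6526 = 13260.
Overall total = μ·N = 6.23·13260 = 82609.8.
Subtract the known strata: 2825·6.91 + 3909·10.70 = 61347.05.
Remaining total for ward 3: 82609.8 − 61347.05 = 21262.75.
Divide by its size: 21262.75 / 6526 = 3.2582... → 3.26.

3.26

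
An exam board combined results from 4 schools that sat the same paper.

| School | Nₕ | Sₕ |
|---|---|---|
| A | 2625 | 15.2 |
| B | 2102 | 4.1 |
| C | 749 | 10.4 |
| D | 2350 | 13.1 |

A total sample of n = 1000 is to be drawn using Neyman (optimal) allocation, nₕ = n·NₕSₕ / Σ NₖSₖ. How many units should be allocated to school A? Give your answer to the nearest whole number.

Σ NₕSₕ = 2625·15.2 + 2102·4.1 + 749·10.4 + 2350·13.1 = 87092.8.
Share for A: 39900/87092.8 = 0.45813.
n_A = 1000 × 0.45813 = 458.132... → 458.

458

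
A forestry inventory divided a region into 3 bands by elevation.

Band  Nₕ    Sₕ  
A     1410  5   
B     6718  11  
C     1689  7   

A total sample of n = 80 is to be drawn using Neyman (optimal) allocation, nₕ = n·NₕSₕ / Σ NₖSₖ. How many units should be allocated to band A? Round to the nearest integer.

6

Σ NₕSₕ = 1410·5 + 6718·11 + 1689·7 = 92771.
Share for A: 7050/92771 = 0.07599.
n_A = 80 × 0.07599 = 6.079... → 6.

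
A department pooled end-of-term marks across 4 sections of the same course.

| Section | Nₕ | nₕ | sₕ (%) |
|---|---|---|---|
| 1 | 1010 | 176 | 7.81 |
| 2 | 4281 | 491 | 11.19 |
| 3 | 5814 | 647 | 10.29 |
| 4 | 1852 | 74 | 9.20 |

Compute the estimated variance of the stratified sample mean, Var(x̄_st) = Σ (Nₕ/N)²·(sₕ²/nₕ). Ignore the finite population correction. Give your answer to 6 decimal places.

N = 12957; Wₕ = Nₕ/N.
section 1: (1010/12957)²·7.81²/176 = 0.002105830
section 2: (4281/12957)²·11.19²/491 = 0.027839422
section 3: (5814/12957)²·10.29²/647 = 0.032950925
section 4: (1852/12957)²·9.20²/74 = 0.023367755
Sum = 0.086263931 → 0.086264.

0.086264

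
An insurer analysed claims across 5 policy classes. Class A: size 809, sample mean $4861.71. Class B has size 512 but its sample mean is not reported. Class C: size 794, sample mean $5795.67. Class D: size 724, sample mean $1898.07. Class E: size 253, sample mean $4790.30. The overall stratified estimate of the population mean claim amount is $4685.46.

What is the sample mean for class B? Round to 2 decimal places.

6575.02

N = 809 + 512 + 794 + 724 + 253 = 3092.
Overall total = μ·N = 4685.46·3092 = 14487442.32.
Subtract the known strata: 809·4861.71 + 794·5795.67 + 724·1898.07 + 253·4790.30 = 11121033.95.
Remaining total for class B: 14487442.32 − 11121033.95 = 3366408.37.
Divide by its size: 3366408.37 / 512 = 6575.0163... → 6575.02.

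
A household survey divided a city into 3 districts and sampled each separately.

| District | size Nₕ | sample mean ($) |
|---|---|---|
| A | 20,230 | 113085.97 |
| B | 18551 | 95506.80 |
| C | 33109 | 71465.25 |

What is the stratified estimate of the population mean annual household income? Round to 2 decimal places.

x̄_st = (Σ Nₕx̄ₕ) / (Σ Nₕ) = (20230·113085.97 + 18551·95506.80 + 33109·71465.25) / 71890
= 6425618782.15 / 71890 = 89381.2600... → 89381.26.

89381.26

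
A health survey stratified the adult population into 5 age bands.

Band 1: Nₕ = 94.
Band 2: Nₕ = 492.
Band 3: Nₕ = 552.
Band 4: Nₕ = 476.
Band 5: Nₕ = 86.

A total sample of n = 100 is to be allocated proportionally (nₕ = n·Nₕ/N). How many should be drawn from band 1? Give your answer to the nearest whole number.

N = 94 + 492 + 552 + 476 + 86 = 1700.
n_1 = 100·94/1700 = 5.529... → 6.

6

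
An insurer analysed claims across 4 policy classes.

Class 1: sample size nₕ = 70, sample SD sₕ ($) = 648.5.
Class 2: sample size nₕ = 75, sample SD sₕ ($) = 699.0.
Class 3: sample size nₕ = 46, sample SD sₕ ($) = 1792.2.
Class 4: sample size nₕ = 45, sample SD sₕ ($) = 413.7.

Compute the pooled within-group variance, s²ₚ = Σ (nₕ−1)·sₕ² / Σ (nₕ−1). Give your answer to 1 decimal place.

936397.5

Degrees of freedom: 69 + 74 + 45 + 44 = 232.
Σ(nₕ−1)sₕ² = 69·420552.25 + 74·488601 + 45·3211980.84 + 44·171147.69 = 217244215.41.
s²ₚ = 217244215.41 / 232 = 936397.480... → 936397.5.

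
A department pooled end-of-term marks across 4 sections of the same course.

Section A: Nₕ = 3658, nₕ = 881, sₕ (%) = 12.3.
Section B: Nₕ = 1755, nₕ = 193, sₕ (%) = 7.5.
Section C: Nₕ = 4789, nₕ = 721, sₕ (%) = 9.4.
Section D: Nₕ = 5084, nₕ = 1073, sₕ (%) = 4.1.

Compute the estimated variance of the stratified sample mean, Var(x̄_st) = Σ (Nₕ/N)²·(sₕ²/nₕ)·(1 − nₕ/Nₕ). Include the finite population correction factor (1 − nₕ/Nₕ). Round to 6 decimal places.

0.022470

N = 15286; Wₕ = Nₕ/N.
section A: (3658/15286)²·12.3²/881·(1 − 881/3658) = 0.007465625
section B: (1755/15286)²·7.5²/193·(1 − 193/1755) = 0.003419288
section C: (4789/15286)²·9.4²/721·(1 − 721/4789) = 0.010217826
section D: (5084/15286)²·4.1²/1073·(1 − 1073/5084) = 0.001367220
Sum = 0.022469960 → 0.022470.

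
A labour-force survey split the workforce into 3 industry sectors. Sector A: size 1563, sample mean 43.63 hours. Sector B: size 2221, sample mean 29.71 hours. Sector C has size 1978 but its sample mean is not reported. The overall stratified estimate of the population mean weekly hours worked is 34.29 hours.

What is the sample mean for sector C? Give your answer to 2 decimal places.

32.05

N = 1563 + 2221 + 1978 = 5762.
Overall total = μ·N = 34.29·5762 = 197578.98.
Subtract the known strata: 1563·43.63 + 2221·29.71 = 134179.6.
Remaining total for sector C: 197578.98 − 134179.6 = 63399.38.
Divide by its size: 63399.38 / 1978 = 32.0523... → 32.05.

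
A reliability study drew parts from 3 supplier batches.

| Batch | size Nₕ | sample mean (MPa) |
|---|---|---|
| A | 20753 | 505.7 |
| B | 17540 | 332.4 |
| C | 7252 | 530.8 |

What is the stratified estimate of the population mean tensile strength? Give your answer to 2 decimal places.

N = 20753 + 17540 + 7252 = 45545.
Weight each subgroup mean by Nₕ/N and sum.
Σ Nₕx̄ₕ = 20753·505.7 + 17540·332.4 + 7252·530.8 = 10494792.1 + 5830296 + 3849361.6 = 20174449.7.
Divide by N: 20174449.7 / 45545 = 442.9564... → 442.96.

442.96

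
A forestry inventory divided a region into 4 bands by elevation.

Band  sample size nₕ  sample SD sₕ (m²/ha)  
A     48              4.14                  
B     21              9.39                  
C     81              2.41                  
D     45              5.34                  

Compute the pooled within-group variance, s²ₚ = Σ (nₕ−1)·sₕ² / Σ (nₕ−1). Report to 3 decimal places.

22.452

Degrees of freedom: 47 + 20 + 80 + 44 = 191.
Σ(nₕ−1)sₕ² = 47·17.1396 + 20·88.1721 + 80·5.8081 + 44·28.5156 = 4288.3376.
s²ₚ = 4288.3376 / 191 = 22.45203... → 22.452.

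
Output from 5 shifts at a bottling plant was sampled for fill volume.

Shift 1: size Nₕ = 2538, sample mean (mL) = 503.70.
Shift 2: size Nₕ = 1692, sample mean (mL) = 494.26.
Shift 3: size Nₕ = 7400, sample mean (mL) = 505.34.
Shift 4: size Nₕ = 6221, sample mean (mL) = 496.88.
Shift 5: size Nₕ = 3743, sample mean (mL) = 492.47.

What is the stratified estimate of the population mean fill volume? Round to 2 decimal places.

x̄_st = (Σ Nₕx̄ₕ) / (Σ Nₕ) = (2538·503.70 + 1692·494.26 + 7400·505.34 + 6221·496.88 + 3743·492.47) / 21594
= 10788600.21 / 21594 = 499.6110... → 499.61.

499.61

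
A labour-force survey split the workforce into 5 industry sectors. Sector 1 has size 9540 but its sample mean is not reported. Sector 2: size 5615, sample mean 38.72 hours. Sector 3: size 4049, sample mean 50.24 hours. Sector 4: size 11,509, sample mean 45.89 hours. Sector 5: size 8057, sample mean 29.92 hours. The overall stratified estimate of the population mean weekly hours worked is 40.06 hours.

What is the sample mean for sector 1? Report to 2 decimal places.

Σ Nₕx̄ₕ = N·μ, so 9540·x̄_1 = 38770·40.06 − (5615·38.72 + 4049·50.24 + 11509·45.89 + 8057·29.92).
= 1553126.2 − 1190048.01 = 363078.19.
x̄_1 = 363078.19 / 9540 = 38.0585... → 38.06.

38.06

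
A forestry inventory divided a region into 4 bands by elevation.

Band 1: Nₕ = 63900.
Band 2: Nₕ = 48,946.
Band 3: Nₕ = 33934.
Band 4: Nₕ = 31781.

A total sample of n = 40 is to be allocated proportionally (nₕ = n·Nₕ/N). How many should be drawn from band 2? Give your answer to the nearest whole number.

N = 63900 + 48946 + 33934 + 31781 = 178561.
n_2 = 40·48946/178561 = 10.965... → 11.

11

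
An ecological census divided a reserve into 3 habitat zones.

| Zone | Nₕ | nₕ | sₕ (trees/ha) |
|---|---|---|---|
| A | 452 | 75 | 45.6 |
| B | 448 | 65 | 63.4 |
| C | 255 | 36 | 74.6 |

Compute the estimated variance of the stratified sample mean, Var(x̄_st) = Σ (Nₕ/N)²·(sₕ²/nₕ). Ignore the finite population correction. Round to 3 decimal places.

21.085

N = 1155. Term for each stratum: Wₕ²sₕ²/nₕ.
Var(x̄_st) = 4.246013 + 9.303733 + 7.535144 = 21.084889 → 21.085.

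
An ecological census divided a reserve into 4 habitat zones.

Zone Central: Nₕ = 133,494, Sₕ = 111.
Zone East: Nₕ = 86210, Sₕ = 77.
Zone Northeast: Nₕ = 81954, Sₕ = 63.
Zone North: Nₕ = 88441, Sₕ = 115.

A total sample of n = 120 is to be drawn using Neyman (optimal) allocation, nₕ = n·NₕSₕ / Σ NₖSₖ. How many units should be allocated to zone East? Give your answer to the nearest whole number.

22

Central: NₕSₕ = 133494·111 = 14817834
East: NₕSₕ = 86210·77 = 6638170
Northeast: NₕSₕ = 81954·63 = 5163102
North: NₕSₕ = 88441·115 = 10170715
Σ NₕSₕ = 36789821.
n_East = 120·6638170/36789821 = 21.652... → 22.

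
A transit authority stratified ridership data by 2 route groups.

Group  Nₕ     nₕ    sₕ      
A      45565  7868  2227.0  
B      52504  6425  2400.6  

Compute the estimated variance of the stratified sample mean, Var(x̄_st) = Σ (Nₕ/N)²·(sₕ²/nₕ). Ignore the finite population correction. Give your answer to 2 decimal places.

393.17

N = 98069; Wₕ = Nₕ/N.
group A: (45565/98069)²·2227.0²/7868 = 136.07406
group B: (52504/98069)²·2400.6²/6425 = 257.09152
Sum = 393.16558 → 393.17.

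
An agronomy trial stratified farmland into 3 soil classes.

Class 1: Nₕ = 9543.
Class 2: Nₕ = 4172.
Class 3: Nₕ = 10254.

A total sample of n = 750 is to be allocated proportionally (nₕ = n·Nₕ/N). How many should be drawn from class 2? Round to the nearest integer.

Share of class 2 = 4172/23969 = 0.17406.
Allocate 750 × 0.17406 = 130.544... → 131.

131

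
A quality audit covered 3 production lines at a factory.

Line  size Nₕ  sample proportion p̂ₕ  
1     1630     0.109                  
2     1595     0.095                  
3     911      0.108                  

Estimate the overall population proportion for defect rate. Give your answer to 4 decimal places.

0.1034

N = 1630 + 1595 + 911 = 4136.
Overall proportion = Σ (Nₕ/N)·p̂ₕ.
Σ Nₕp̂ₕ = 177.67 + 151.525 + 98.388 = 427.583.
427.583 / 4136 = 0.103381... → 0.1034.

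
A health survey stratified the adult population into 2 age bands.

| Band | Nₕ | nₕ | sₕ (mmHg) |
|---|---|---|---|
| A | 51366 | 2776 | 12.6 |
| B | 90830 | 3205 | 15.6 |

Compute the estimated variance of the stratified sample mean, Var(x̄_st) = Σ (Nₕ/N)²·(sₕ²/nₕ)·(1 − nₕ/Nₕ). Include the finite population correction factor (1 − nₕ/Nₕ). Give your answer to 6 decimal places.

N = 142196; Wₕ = Nₕ/N.
band A: (51366/142196)²·12.6²/2776·(1 − 2776/51366) = 0.007059428
band B: (90830/142196)²·15.6²/3205·(1 − 3205/90830) = 0.029888474
Sum = 0.036947902 → 0.036948.

0.036948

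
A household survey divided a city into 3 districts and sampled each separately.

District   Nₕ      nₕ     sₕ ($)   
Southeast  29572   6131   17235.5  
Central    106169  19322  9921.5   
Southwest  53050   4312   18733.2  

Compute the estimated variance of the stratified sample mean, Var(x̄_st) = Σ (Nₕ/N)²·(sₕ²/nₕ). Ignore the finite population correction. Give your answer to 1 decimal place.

9226.2

N = 188791; Wₕ = Nₕ/N.
district Southeast: (29572/188791)²·17235.5²/6131 = 1188.8177
district Central: (106169/188791)²·9921.5²/19322 = 1611.1481
district Southwest: (53050/188791)²·18733.2²/4312 = 6426.1875
Sum = 9226.1533 → 9226.2.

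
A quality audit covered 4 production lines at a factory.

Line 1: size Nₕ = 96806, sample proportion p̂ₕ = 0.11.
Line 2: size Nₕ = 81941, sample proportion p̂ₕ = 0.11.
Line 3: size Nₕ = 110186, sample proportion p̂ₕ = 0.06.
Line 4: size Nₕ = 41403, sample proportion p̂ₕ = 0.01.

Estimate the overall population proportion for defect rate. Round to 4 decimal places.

Wₕ = Nₕ/N with N = 330336: 0.2931, 0.2481, 0.3336, 0.1253.
p̂_st = 0.2931·0.11 + 0.2481·0.11 + 0.3336·0.06 + 0.1253·0.01 ≈ 0.080789... → 0.0808.

0.0808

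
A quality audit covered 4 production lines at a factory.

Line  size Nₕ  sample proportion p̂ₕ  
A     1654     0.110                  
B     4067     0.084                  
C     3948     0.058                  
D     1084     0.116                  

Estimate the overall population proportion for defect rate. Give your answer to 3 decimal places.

0.082

Wₕ = Nₕ/N with N = 10753: 0.1538, 0.3782, 0.3672, 0.1008.
p̂_st = 0.1538·0.110 + 0.3782·0.084 + 0.3672·0.058 + 0.1008·0.116 ≈ 0.08168... → 0.082.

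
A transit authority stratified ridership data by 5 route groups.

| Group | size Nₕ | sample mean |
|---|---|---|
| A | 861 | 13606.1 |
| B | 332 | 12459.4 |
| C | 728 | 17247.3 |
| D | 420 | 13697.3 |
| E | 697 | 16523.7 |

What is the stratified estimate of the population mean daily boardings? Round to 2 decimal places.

15035.32

N = 861 + 332 + 728 + 420 + 697 = 3038.
Overall mean = Σ (Nₕ/N)·x̄ₕ — weight by population share, not a simple average.
Σ Nₕx̄ₕ = 861·13606.1 + 332·12459.4 + 728·17247.3 + 420·13697.3 + 697·16523.7 = 11714852.1 + 4136520.8 + 12556034.4 + 5752866 + 11517018.9 = 45677292.2.
Divide by N: 45677292.2 / 3038 = 15035.3167... → 15035.32.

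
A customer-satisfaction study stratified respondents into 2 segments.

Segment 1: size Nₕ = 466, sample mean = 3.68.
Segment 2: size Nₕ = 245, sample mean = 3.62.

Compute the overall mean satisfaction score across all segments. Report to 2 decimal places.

N = 711; weights Wₕ = Nₕ/N = (0.6554, 0.3446).
x̄_st = Σ Wₕ·x̄ₕ = 0.6554·3.68 + 0.3446·3.62 ≈ 3.6593...
→ 3.66.

3.66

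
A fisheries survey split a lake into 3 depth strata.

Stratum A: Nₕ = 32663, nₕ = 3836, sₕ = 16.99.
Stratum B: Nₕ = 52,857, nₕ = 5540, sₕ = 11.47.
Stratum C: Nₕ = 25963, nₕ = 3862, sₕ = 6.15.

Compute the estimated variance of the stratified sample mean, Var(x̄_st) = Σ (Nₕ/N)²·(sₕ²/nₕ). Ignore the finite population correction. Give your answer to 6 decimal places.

0.012329

N = 111483. Term for each stratum: Wₕ²sₕ²/nₕ.
Var(x̄_st) = 0.006459561 + 0.005338322 + 0.000531166 = 0.012329050 → 0.012329.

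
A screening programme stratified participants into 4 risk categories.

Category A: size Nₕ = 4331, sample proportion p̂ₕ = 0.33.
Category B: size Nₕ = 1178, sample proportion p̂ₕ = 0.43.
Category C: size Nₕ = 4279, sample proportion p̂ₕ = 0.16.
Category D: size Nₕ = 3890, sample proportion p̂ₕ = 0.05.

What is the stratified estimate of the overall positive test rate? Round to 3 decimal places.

0.206

N = 4331 + 1178 + 4279 + 3890 = 13678.
Overall proportion = Σ (Nₕ/N)·p̂ₕ.
Σ Nₕp̂ₕ = 1429.23 + 506.54 + 684.64 + 194.5 = 2814.91.
2814.91 / 13678 = 0.20580... → 0.206.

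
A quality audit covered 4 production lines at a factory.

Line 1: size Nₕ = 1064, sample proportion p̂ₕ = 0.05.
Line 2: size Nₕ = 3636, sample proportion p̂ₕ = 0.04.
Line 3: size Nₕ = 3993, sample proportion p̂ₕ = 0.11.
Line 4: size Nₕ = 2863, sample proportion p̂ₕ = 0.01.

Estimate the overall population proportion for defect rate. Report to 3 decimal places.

Wₕ = Nₕ/N with N = 11556: 0.0921, 0.3146, 0.3455, 0.2478.
p̂_st = 0.0921·0.05 + 0.3146·0.04 + 0.3455·0.11 + 0.2478·0.01 ≈ 0.05768... → 0.058.

0.058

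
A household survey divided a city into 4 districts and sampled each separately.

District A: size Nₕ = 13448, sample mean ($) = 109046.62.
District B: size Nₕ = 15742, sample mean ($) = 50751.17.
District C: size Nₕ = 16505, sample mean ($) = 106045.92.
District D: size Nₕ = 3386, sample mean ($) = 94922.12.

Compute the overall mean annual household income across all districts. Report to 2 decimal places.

N = 13448 + 15742 + 16505 + 3386 = 49081.
The stratified mean weights each stratum mean by its population share Nₕ/N.
Σ Nₕx̄ₕ = 13448·109046.62 + 15742·50751.17 + 16505·106045.92 + 3386·94922.12 = 1466458945.76 + 798924918.14 + 1750287909.6 + 321406298.32 = 4337078071.82.
Divide by N: 4337078071.82 / 49081 = 88365.7234... → 88365.72.

88365.72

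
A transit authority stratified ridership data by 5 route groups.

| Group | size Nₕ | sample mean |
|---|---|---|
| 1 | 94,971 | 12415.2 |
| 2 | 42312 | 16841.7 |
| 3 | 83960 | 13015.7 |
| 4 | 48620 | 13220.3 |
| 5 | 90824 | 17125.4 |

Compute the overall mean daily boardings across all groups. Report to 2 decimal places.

N = 94971 + 42312 + 83960 + 48620 + 90824 = 360687.
Weight each subgroup mean by Nₕ/N and sum.
Σ Nₕx̄ₕ = 94971·12415.2 + 42312·16841.7 + 83960·13015.7 + 48620·13220.3 + 90824·17125.4 = 1179083959.2 + 712606010.4 + 1092798172 + 642770986 + 1555397329.6 = 5182656457.2.
Divide by N: 5182656457.2 / 360687 = 14368.8474... → 14368.85.

14368.85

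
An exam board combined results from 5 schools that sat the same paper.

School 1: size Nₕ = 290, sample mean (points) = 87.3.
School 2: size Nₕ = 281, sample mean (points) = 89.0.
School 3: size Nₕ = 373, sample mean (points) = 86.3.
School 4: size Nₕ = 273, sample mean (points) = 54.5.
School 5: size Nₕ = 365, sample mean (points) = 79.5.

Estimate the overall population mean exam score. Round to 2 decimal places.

79.91

N = 290 + 281 + 373 + 273 + 365 = 1582.
Weight each subgroup mean by Nₕ/N and sum.
Σ Nₕx̄ₕ = 290·87.3 + 281·89.0 + 373·86.3 + 273·54.5 + 365·79.5 = 25317 + 25009 + 32189.9 + 14878.5 + 29017.5 = 126411.9.
Divide by N: 126411.9 / 1582 = 79.9064... → 79.91.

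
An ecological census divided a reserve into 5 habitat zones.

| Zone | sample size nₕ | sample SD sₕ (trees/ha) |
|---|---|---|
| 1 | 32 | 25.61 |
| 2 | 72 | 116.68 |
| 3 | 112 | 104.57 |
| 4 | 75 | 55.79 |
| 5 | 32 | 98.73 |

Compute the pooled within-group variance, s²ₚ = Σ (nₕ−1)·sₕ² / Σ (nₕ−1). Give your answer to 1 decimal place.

Degrees of freedom: 31 + 71 + 111 + 74 + 31 = 318.
Σ(nₕ−1)sₕ² = 31·655.8721 + 71·13614.2224 + 111·10934.8849 + 74·3112.5241 + 31·9747.6129 = 2733216.8327.
s²ₚ = 2733216.8327 / 318 = 8595.021... → 8595.0.

8595.0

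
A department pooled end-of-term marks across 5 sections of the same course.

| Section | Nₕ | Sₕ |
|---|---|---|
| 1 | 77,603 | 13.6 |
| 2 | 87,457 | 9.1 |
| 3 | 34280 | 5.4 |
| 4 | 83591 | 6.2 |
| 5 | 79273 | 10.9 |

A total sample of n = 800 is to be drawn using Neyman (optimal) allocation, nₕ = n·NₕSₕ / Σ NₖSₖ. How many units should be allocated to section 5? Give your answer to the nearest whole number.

1: NₕSₕ = 77603·13.6 = 1055400.8
2: NₕSₕ = 87457·9.1 = 795858.7
3: NₕSₕ = 34280·5.4 = 185112
4: NₕSₕ = 83591·6.2 = 518264.2
5: NₕSₕ = 79273·10.9 = 864075.7
Σ NₕSₕ = 3418711.4.
n_5 = 800·864075.7/3418711.4 = 202.199... → 202.

202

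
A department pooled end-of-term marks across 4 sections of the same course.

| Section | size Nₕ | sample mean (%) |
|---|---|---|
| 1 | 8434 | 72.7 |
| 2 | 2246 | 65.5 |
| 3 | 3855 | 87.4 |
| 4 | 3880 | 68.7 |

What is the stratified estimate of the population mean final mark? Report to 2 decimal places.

74.06

N = 18415; weights Wₕ = Nₕ/N = (0.4580, 0.1220, 0.2093, 0.2107).
x̄_st = Σ Wₕ·x̄ₕ = 0.4580·72.7 + 0.1220·65.5 + 0.2093·87.4 + 0.2107·68.7 ≈ 74.0564...
→ 74.06.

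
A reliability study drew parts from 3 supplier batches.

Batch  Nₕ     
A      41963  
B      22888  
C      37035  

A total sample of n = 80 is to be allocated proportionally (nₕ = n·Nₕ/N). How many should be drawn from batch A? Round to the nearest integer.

33

N = 41963 + 22888 + 37035 = 101886.
n_A = 80·41963/101886 = 32.949... → 33.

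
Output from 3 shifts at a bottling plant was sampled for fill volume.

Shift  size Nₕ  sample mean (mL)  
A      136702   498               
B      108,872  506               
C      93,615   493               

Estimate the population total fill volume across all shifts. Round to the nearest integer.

A: 136702·498 = 68077596
B: 108872·506 = 55089232
C: 93615·493 = 46152195
τ̂ = Σ Nₕx̄ₕ = 169319023.

169319023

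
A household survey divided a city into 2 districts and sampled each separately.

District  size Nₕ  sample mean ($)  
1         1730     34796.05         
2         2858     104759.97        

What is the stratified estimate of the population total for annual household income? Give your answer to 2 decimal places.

Estimate total by summing Nₕ·x̄ₕ over strata.
1730·34796.05 + 2858·104759.97 = 60197166.5 + 299403994.26 = 359601160.76.

359601160.76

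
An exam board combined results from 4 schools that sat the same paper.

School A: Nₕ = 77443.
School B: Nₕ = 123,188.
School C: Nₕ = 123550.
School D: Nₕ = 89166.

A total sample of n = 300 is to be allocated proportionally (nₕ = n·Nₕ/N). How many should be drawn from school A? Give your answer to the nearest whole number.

56

N = 77443 + 123188 + 123550 + 89166 = 413347.
n_A = 300·77443/413347 = 56.207... → 56.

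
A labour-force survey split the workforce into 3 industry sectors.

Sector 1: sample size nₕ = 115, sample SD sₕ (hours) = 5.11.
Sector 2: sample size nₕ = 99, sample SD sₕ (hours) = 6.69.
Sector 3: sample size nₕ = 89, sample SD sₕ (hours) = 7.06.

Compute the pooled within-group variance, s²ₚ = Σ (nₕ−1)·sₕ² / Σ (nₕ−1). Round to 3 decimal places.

Degrees of freedom: 114 + 98 + 88 = 300.
Σ(nₕ−1)sₕ² = 114·26.1121 + 98·44.7561 + 88·49.8436 = 11749.114.
s²ₚ = 11749.114 / 300 = 39.16371... → 39.164.

39.164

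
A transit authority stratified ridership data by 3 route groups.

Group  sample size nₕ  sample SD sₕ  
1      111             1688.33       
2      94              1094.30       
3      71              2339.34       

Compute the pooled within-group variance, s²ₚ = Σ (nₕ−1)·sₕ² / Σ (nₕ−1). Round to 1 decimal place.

1: (111−1)·1688.33² = 110·2850458.1889 = 313550400.779
2: (94−1)·1094.30² = 93·1197492.49 = 111366801.57
3: (71−1)·2339.34² = 70·5472511.6356 = 383075814.492
Numerator = 807993016.841; denominator = Σ(nₕ−1) = 273.
s²ₚ = 807993016.841/273 = 2959681.380... → 2959681.4.

2959681.4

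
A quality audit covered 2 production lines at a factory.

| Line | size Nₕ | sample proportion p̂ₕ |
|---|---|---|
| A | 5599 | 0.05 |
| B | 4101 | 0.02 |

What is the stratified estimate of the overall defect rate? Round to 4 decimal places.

0.0373

N = 5599 + 4101 = 9700.
Overall proportion = Σ (Nₕ/N)·p̂ₕ.
Σ Nₕp̂ₕ = 279.95 + 82.02 = 361.97.
361.97 / 9700 = 0.037316... → 0.0373.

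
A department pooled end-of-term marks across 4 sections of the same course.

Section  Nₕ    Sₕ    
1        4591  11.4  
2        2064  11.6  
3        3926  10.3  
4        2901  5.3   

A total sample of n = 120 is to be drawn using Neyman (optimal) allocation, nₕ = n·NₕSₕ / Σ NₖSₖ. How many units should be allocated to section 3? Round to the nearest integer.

1: NₕSₕ = 4591·11.4 = 52337.4
2: NₕSₕ = 2064·11.6 = 23942.4
3: NₕSₕ = 3926·10.3 = 40437.8
4: NₕSₕ = 2901·5.3 = 15375.3
Σ NₕSₕ = 132092.9.
n_3 = 120·40437.8/132092.9 = 36.736... → 37.

37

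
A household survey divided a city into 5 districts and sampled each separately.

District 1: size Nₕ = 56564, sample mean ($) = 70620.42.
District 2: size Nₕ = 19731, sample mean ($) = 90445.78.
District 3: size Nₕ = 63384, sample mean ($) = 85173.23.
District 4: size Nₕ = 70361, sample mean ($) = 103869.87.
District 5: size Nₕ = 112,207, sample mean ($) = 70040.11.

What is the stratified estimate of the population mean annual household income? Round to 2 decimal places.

N = 56564 + 19731 + 63384 + 70361 + 112207 = 322247.
The stratified mean weights each stratum mean by its population share Nₕ/N.
Σ Nₕx̄ₕ = 56564·70620.42 + 19731·90445.78 + 63384·85173.23 + 70361·103869.87 + 112207·70040.11 = 3994573436.88 + 1784585685.18 + 5398620010.32 + 7308387923.07 + 7858990622.77 = 26345157678.22.
Divide by N: 26345157678.22 / 322247 = 81754.5475... → 81754.55.

81754.55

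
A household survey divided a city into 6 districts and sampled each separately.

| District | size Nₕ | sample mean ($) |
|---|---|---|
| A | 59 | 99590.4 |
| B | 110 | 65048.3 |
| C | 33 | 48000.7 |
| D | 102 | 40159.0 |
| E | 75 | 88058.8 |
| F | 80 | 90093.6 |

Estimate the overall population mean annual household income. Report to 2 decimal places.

70856.83

N = 459; weights Wₕ = Nₕ/N = (0.1285, 0.2397, 0.0719, 0.2222, 0.1634, 0.1743).
x̄_st = Σ Wₕ·x̄ₕ = 0.1285·99590.4 + 0.2397·65048.3 + 0.0719·48000.7 + 0.2222·40159.0 + 0.1634·88058.8 + 0.1743·90093.6 ≈ 70856.8316...
→ 70856.83.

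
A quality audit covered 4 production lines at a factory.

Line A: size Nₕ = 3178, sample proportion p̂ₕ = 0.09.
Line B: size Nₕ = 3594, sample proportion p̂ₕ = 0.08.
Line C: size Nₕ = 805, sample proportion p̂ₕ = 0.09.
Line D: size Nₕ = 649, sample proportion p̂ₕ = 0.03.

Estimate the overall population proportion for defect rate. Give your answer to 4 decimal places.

0.0809

N = 3178 + 3594 + 805 + 649 = 8226.
Overall proportion = Σ (Nₕ/N)·p̂ₕ.
Σ Nₕp̂ₕ = 286.02 + 287.52 + 72.45 + 19.47 = 665.46.
665.46 / 8226 = 0.080897... → 0.0809.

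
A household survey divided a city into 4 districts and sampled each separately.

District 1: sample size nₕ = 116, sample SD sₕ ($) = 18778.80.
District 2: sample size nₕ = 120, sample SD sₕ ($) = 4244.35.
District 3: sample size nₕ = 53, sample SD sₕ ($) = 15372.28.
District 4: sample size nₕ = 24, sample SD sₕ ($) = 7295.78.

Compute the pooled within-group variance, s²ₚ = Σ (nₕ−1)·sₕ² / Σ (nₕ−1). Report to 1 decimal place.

1: (116−1)·18778.80² = 115·352643329.44 = 40553982885.6
2: (120−1)·4244.35² = 119·18014506.9225 = 2143726323.7775
3: (53−1)·15372.28² = 52·236306992.3984 = 12287963604.7168
4: (24−1)·7295.78² = 23·53228405.8084 = 1224253333.5932
Numerator = 56209926147.6875; denominator = Σ(nₕ−1) = 309.
s²ₚ = 56209926147.6875/309 = 181909146.109... → 181909146.1.

181909146.1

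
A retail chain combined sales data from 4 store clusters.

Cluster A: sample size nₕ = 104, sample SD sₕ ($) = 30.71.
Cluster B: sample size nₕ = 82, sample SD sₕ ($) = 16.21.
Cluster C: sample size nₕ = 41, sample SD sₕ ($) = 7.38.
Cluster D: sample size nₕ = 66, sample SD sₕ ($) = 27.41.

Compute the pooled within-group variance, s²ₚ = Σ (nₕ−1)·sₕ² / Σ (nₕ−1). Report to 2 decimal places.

586.29

Degrees of freedom: 103 + 81 + 40 + 65 = 289.
Σ(nₕ−1)sₕ² = 103·943.1041 + 81·262.7641 + 40·54.4644 + 65·751.3081 = 169437.2169.
s²ₚ = 169437.2169 / 289 = 586.2879... → 586.29.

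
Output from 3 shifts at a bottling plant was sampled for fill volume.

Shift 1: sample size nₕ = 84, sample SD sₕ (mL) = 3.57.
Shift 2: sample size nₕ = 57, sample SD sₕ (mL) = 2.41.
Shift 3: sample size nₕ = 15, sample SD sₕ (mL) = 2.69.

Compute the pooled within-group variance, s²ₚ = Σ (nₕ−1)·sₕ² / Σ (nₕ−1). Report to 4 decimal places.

1: (84−1)·3.57² = 83·12.7449 = 1057.8267
2: (57−1)·2.41² = 56·5.8081 = 325.2536
3: (15−1)·2.69² = 14·7.2361 = 101.3054
Numerator = 1484.3857; denominator = Σ(nₕ−1) = 153.
s²ₚ = 1484.3857/153 = 9.701867... → 9.7019.

9.7019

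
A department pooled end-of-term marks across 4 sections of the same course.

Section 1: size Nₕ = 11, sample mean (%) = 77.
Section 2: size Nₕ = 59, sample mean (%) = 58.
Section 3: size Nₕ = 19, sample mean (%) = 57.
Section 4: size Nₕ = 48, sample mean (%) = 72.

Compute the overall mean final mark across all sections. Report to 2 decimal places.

N = 11 + 59 + 19 + 48 = 137.
Overall mean = Σ (Nₕ/N)·x̄ₕ — weight by population share, not a simple average.
Σ Nₕx̄ₕ = 11·77 + 59·58 + 19·57 + 48·72 = 847 + 3422 + 1083 + 3456 = 8808.
Divide by N: 8808 / 137 = 64.2920... → 64.29.

64.29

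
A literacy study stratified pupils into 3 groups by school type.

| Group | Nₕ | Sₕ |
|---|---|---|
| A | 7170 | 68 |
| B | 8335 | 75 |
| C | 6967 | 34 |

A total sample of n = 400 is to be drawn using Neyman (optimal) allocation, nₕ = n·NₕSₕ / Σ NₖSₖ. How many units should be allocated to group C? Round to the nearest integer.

Σ NₕSₕ = 7170·68 + 8335·75 + 6967·34 = 1349563.
Share for C: 236878/1349563 = 0.17552.
n_C = 400 × 0.17552 = 70.209... → 70.

70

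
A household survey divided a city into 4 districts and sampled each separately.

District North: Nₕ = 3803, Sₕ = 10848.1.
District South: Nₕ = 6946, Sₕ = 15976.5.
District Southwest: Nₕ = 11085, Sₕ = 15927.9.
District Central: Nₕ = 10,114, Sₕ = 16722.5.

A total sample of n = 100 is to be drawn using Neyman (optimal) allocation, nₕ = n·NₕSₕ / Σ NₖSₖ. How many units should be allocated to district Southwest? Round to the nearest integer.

35

North: NₕSₕ = 3803·10848.1 = 41255324.3
South: NₕSₕ = 6946·15976.5 = 110972769
Southwest: NₕSₕ = 11085·15927.9 = 176560771.5
Central: NₕSₕ = 10114·16722.5 = 169131365
Σ NₕSₕ = 497920229.8.
n_Southwest = 100·176560771.5/497920229.8 = 35.460... → 35.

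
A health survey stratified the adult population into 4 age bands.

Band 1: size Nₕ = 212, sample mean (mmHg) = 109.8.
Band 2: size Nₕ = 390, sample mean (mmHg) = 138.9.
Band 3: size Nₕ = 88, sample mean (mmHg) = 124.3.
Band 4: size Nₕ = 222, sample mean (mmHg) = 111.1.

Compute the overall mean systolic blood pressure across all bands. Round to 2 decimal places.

123.96

N = 212 + 390 + 88 + 222 = 912.
The stratified mean weights each stratum mean by its population share Nₕ/N.
Σ Nₕx̄ₕ = 212·109.8 + 390·138.9 + 88·124.3 + 222·111.1 = 23277.6 + 54171 + 10938.4 + 24664.2 = 113051.2.
Divide by N: 113051.2 / 912 = 123.9596... → 123.96.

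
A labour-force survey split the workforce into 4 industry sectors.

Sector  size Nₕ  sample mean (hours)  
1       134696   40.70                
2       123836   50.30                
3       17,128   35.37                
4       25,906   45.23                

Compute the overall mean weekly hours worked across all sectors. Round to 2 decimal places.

N = 301566; weights Wₕ = Nₕ/N = (0.4467, 0.4106, 0.0568, 0.0859).
x̄_st = Σ Wₕ·x̄ₕ = 0.4467·40.70 + 0.4106·50.30 + 0.0568·35.37 + 0.0859·45.23 ≈ 44.7286...
→ 44.73.

44.73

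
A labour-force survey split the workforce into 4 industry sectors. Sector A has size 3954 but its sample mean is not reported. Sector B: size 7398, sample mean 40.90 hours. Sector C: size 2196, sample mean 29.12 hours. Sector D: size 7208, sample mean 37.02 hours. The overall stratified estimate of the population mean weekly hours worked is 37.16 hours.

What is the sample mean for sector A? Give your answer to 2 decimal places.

34.88

N = 3954 + 7398 + 2196 + 7208 = 20756.
Overall total = μ·N = 37.16·20756 = 771292.96.
Subtract the known strata: 7398·40.90 + 2196·29.12 + 7208·37.02 = 633365.88.
Remaining total for sector A: 771292.96 − 633365.88 = 137927.08.
Divide by its size: 137927.08 / 3954 = 34.8829... → 34.88.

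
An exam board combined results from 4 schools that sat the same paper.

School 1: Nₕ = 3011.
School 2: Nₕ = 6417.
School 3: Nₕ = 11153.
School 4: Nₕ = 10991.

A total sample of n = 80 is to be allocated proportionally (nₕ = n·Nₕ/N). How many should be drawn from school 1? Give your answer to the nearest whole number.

8

Share of school 1 = 3011/31572 = 0.09537.
Allocate 80 × 0.09537 = 7.630... → 8.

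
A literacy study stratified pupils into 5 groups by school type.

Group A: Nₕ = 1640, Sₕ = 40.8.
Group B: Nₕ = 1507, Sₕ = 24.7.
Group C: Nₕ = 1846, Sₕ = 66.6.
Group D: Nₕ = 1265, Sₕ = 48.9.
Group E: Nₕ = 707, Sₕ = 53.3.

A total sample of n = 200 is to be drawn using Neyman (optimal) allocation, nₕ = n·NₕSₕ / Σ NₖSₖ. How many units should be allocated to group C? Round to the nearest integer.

Σ NₕSₕ = 1640·40.8 + 1507·24.7 + 1846·66.6 + 1265·48.9 + 707·53.3 = 326620.1.
Share for C: 122943.6/326620.1 = 0.37641.
n_C = 200 × 0.37641 = 75.282... → 75.

75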